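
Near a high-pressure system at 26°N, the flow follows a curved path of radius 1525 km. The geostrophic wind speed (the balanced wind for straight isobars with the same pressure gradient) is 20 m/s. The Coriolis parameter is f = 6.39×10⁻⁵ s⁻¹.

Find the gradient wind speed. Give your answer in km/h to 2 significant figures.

100 km/h

Around a high, pressure-gradient force acts outward with centrifugal, so Coriolis balances both:
fV = (1/ρ)|∂P/∂n| + V²/R  →  V² − fR·V + fR·V_g = 0
With fR = 6.39×10⁻⁵ × 1525×10³ m = 97.4 m/s:
V = [fR − √((fR)² − 4 fR V_g)]/2 = [97.4 − √(97.4² − 4×97.4×20)]/2 = 28.1 m/s
Supergeostrophic (V > V_g = 20 m/s), as expected around a high.
Converting: 28.1 m/s × 3.6 = 100 km/h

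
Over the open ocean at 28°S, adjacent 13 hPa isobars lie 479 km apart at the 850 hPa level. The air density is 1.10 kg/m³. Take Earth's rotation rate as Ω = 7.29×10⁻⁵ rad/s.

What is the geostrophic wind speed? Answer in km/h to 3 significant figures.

Coriolis parameter at 28°S:
f = 2Ω sin φ = 2 × 7.29×10⁻⁵ × sin 28° = 6.84×10⁻⁵ s⁻¹
Pressure gradient: |∂P/∂n| = 1300 Pa / 479000 m = 2.71×10⁻³ Pa/m
Geostrophic balance (pressure-gradient force = Coriolis force):
V_g = (1/(fρ)) |∂P/∂n| = 2.71×10⁻³ / (6.84×10⁻⁵ × 1.10) = 36.0 m/s
Converting: 36.0 m/s × 3.6 = 130 km/h

130 km/h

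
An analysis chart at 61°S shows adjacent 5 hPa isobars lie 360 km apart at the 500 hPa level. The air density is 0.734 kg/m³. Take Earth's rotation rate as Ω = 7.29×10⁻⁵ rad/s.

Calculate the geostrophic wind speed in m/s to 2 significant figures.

15 m/s

Coriolis parameter at 61°S:
f = 2Ω sin φ = 2 × 7.29×10⁻⁵ × sin 61° = 1.28×10⁻⁴ s⁻¹
Pressure gradient: |∂P/∂n| = 500 Pa / 360000 m = 1.39×10⁻³ Pa/m
Geostrophic balance (pressure-gradient force = Coriolis force):
V_g = (1/(fρ)) |∂P/∂n| = 1.39×10⁻³ / (1.28×10⁻⁴ × 0.734) = 14.8 m/s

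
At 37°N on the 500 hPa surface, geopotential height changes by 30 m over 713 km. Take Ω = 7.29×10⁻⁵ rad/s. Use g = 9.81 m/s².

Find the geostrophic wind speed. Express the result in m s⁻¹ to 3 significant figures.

4.70 m s⁻¹

Coriolis parameter at 37°N:
f = 2Ω sin φ = 2 × 7.29×10⁻⁵ × sin 37° = 8.77×10⁻⁵ s⁻¹
Height gradient: |∂Z/∂n| = 30 m / 713000 m = 4.21×10⁻⁵
On a pressure surface, geostrophic balance gives V_g = (g/f)|∂Z/∂n|:
V_g = 9.81 × 4.21×10⁻⁵ / 8.77×10⁻⁵ = 4.70 m/s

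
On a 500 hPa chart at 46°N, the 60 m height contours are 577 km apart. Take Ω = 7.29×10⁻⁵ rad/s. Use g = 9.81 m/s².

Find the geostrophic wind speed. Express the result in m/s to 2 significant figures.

Coriolis parameter at 46°N:
f = 2Ω sin φ = 2 × 7.29×10⁻⁵ × sin 46° = 1.05×10⁻⁴ s⁻¹
Height gradient: |∂Z/∂n| = 60 m / 577000 m = 1.04×10⁻⁴
On a pressure surface, geostrophic balance gives V_g = (g/f)|∂Z/∂n|:
V_g = 9.81 × 1.04×10⁻⁴ / 1.05×10⁻⁴ = 9.73 m/s

9.7 m/s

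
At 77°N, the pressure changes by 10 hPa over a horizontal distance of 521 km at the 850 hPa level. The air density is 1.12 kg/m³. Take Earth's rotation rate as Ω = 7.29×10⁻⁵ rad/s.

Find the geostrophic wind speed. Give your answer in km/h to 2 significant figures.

Coriolis parameter at 77°N:
f = 2Ω sin φ = 2 × 7.29×10⁻⁵ × sin 77° = 1.42×10⁻⁴ s⁻¹
Pressure gradient: |∂P/∂n| = 1000 Pa / 521000 m = 1.92×10⁻³ Pa/m
Geostrophic balance (pressure-gradient force = Coriolis force):
V_g = (1/(fρ)) |∂P/∂n| = 1.92×10⁻³ / (1.42×10⁻⁴ × 1.12) = 12.1 m/s
Converting: 12.1 m/s × 3.6 = 43 km/h

43 km/h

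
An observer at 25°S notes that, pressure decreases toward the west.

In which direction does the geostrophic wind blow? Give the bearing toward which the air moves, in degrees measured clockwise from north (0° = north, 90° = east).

180°

The pressure-gradient force points toward the west (bearing 270°).
Geostrophic balance: in the Southern Hemisphere the Coriolis force deflects motion to the left, so the geostrophic wind blows 90° to the left of the pressure-gradient force (low pressure on the right).
Rotating 270° by 90° counterclockwise gives 180° — the wind blows toward the south.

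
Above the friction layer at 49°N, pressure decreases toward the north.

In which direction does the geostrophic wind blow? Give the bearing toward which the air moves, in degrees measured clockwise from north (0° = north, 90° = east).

The pressure-gradient force points toward the north (bearing 000°).
Geostrophic balance: in the Northern Hemisphere the Coriolis force deflects motion to the right, so the geostrophic wind blows 90° to the right of the pressure-gradient force (low pressure on the left).
Rotating 000° by 90° clockwise gives 090° — the wind blows toward the east.

090°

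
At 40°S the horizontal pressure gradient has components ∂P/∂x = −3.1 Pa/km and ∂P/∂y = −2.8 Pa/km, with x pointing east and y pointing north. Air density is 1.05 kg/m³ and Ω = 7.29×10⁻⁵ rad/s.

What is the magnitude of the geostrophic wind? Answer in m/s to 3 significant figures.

Coriolis parameter at 40°S:
f = 2Ω sin φ = 2 × 7.29×10⁻⁵ × sin 40° = 9.37×10⁻⁵ s⁻¹
In the Southern Hemisphere f is negative: f = −9.37×10⁻⁵ s⁻¹.
Component geostrophic relations (x east, y north):
u_g = −(1/(fρ)) ∂P/∂y,  v_g = (1/(fρ)) ∂P/∂x
u_g = −(−2.8×10⁻³)/(−9.37×10⁻⁵ × 1.05) = −28.5 m/s;  v_g = (−3.1×10⁻³)/(−9.37×10⁻⁵ × 1.05) = 31.5 m/s
|V_g| = √(u_g² + v_g²) = 42.5 m/s

42.5 m/s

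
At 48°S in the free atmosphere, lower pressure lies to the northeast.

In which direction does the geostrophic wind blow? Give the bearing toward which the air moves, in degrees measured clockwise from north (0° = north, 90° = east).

The pressure-gradient force points toward the northeast (bearing 045°).
Geostrophic balance: in the Southern Hemisphere the Coriolis force deflects motion to the left, so the geostrophic wind blows 90° to the left of the pressure-gradient force (low pressure on the right).
Rotating 045° by 90° counterclockwise gives 315° — the wind blows toward the northwest.

315°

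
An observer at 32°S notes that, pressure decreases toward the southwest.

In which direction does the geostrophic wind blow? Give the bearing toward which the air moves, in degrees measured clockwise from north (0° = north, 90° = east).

135°

The pressure-gradient force points toward the southwest (bearing 225°).
Geostrophic balance: in the Southern Hemisphere the Coriolis force deflects motion to the left, so the geostrophic wind blows 90° to the left of the pressure-gradient force (low pressure on the right).
Rotating 225° by 90° counterclockwise gives 135° — the wind blows toward the southeast.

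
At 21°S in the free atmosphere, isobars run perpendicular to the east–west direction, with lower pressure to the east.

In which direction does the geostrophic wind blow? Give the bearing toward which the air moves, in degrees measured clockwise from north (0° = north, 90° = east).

000°

The pressure-gradient force points toward the east (bearing 090°).
Geostrophic balance: in the Southern Hemisphere the Coriolis force deflects motion to the left, so the geostrophic wind blows 90° to the left of the pressure-gradient force (low pressure on the right).
Rotating 090° by 90° counterclockwise gives 000° — the wind blows toward the north.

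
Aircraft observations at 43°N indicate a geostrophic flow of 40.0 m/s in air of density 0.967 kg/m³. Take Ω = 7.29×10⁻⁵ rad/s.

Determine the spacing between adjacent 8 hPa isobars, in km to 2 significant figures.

Coriolis parameter at 43°N:
f = 2Ω sin φ = 2 × 7.29×10⁻⁵ × sin 43° = 9.94×10⁻⁵ s⁻¹
Geostrophic balance rearranged: |∂P/∂n| = f ρ V_g
|∂P/∂n| = 9.94×10⁻⁵ × 0.967 × 40.0 = 3.85×10⁻³ Pa/m
Isobar spacing: Δn = ΔP/|∂P/∂n| = 800 Pa / 3.85×10⁻³ Pa/m = 208000 m ≈ 210 km

210 km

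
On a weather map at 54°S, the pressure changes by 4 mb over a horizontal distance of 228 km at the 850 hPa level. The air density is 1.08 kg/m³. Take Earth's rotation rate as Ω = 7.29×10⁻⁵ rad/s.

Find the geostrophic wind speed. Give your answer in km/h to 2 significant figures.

Coriolis parameter at 54°S:
f = 2Ω sin φ = 2 × 7.29×10⁻⁵ × sin 54° = 1.18×10⁻⁴ s⁻¹
Pressure gradient: |∂P/∂n| = 400 Pa / 228000 m = 1.75×10⁻³ Pa/m
Geostrophic balance (pressure-gradient force = Coriolis force):
V_g = (1/(fρ)) |∂P/∂n| = 1.75×10⁻³ / (1.18×10⁻⁴ × 1.08) = 13.8 m/s
Converting: 13.8 m/s × 3.6 = 50 km/h

50 km/h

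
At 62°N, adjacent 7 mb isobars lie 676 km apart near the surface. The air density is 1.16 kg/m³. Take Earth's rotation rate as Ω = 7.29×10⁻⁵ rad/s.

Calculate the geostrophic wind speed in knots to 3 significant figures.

13.5 knots

Coriolis parameter at 62°N:
f = 2Ω sin φ = 2 × 7.29×10⁻⁵ × sin 62° = 1.29×10⁻⁴ s⁻¹
Pressure gradient: |∂P/∂n| = 700 Pa / 676000 m = 1.04×10⁻³ Pa/m
Geostrophic balance (pressure-gradient force = Coriolis force):
V_g = (1/(fρ)) |∂P/∂n| = 1.04×10⁻³ / (1.29×10⁻⁴ × 1.16) = 6.93 m/s
Converting: 6.93 m/s × 1.944 = 13.5 knots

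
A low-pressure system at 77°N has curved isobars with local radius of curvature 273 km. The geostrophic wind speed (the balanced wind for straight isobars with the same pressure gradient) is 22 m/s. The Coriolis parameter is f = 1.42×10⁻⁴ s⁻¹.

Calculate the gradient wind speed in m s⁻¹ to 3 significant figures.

Around a low, centrifugal force acts outward with Coriolis, so pressure-gradient force balances both:
(1/ρ)|∂P/∂n| = fV + V²/R  →  V² + fR·V − fR·V_g = 0
With fR = 1.42×10⁻⁴ × 273×10³ m = 38.8 m/s:
V = [−fR + √((fR)² + 4 fR V_g)]/2 = [−38.8 + √(38.8² + 4×38.8×22)]/2 = 15.7 m/s
Subgeostrophic (V < V_g = 22 m/s), as expected around a low.

15.7 m s⁻¹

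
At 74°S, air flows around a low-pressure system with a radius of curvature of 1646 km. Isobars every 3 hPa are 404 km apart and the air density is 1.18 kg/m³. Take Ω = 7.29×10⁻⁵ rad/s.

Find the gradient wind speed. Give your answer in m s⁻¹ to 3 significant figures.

Coriolis parameter at 74°S:
f = 2Ω sin φ = 2 × 7.29×10⁻⁵ × sin 74° = 1.40×10⁻⁴ s⁻¹
Pressure gradient: |∂P/∂n| = 300 Pa / 404000 m = 7.43×10⁻⁴ Pa/m
Geostrophic speed: V_g = |∂P/∂n|/(fρ) = 7.43×10⁻⁴/(1.40×10⁻⁴ × 1.18) = 4.49 m/s
Around a low, centrifugal force acts outward with Coriolis, so pressure-gradient force balances both:
(1/ρ)|∂P/∂n| = fV + V²/R  →  V² + fR·V − fR·V_g = 0
With fR = 1.40×10⁻⁴ × 1646×10³ m = 231 m/s:
V = [−fR + √((fR)² + 4 fR V_g)]/2 = [−231 + √(231² + 4×231×4.49)]/2 = 4.41 m/s
Subgeostrophic (V < V_g = 4.49 m/s), as expected around a low.

4.41 m s⁻¹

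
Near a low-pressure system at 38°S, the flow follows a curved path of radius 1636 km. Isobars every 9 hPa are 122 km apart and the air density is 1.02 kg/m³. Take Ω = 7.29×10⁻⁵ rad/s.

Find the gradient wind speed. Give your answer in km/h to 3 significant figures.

Coriolis parameter at 38°S:
f = 2Ω sin φ = 2 × 7.29×10⁻⁵ × sin 38° = 8.98×10⁻⁵ s⁻¹
Pressure gradient: |∂P/∂n| = 900 Pa / 122000 m = 7.38×10⁻³ Pa/m
Geostrophic speed: V_g = |∂P/∂n|/(fρ) = 7.38×10⁻³/(8.98×10⁻⁵ × 1.02) = 80.6 m/s
Around a low, centrifugal force acts outward with Coriolis, so pressure-gradient force balances both:
(1/ρ)|∂P/∂n| = fV + V²/R  →  V² + fR·V − fR·V_g = 0
With fR = 8.98×10⁻⁵ × 1636×10³ m = 147 m/s:
V = [−fR + √((fR)² + 4 fR V_g)]/2 = [−147 + √(147² + 4×147×80.6)]/2 = 57.8 m/s
Subgeostrophic (V < V_g = 80.6 m/s), as expected around a low.
Converting: 57.8 m/s × 3.6 = 208 km/h

208 km/h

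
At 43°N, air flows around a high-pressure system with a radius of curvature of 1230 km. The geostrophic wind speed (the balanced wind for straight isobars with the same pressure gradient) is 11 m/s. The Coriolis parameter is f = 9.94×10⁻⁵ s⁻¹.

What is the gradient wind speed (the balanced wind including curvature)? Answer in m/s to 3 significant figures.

12.2 m/s

Around a high, pressure-gradient force acts outward with centrifugal, so Coriolis balances both:
fV = (1/ρ)|∂P/∂n| + V²/R  →  V² − fR·V + fR·V_g = 0
With fR = 9.94×10⁻⁵ × 1230×10³ m = 122 m/s:
V = [fR − √((fR)² − 4 fR V_g)]/2 = [122 − √(122² − 4×122×11)]/2 = 12.2 m/s
Supergeostrophic (V > V_g = 11 m/s), as expected around a high.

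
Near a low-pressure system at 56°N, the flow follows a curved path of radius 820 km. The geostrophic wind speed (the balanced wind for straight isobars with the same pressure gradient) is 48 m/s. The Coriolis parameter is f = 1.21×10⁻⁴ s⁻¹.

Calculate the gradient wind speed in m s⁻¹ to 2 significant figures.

35 m s⁻¹

Around a low, centrifugal force acts outward with Coriolis, so pressure-gradient force balances both:
(1/ρ)|∂P/∂n| = fV + V²/R  →  V² + fR·V − fR·V_g = 0
With fR = 1.21×10⁻⁴ × 820×10³ m = 99.2 m/s:
V = [−fR + √((fR)² + 4 fR V_g)]/2 = [−99.2 + √(99.2² + 4×99.2×48)]/2 = 35.4 m/s
Subgeostrophic (V < V_g = 48 m/s), as expected around a low.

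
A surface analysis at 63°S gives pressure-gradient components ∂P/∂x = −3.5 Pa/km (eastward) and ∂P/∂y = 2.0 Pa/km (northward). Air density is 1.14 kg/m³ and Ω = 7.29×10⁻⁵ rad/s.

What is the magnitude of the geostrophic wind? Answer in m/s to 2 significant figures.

27 m/s

Coriolis parameter at 63°S:
f = 2Ω sin φ = 2 × 7.29×10⁻⁵ × sin 63° = 1.30×10⁻⁴ s⁻¹
In the Southern Hemisphere f is negative: f = −1.30×10⁻⁴ s⁻¹.
Component geostrophic relations (x east, y north):
u_g = −(1/(fρ)) ∂P/∂y,  v_g = (1/(fρ)) ∂P/∂x
u_g = −(2.0×10⁻³)/(−1.30×10⁻⁴ × 1.14) = 13.5 m/s;  v_g = (−3.5×10⁻³)/(−1.30×10⁻⁴ × 1.14) = 23.6 m/s
|V_g| = √(u_g² + v_g²) = 27.2 m/s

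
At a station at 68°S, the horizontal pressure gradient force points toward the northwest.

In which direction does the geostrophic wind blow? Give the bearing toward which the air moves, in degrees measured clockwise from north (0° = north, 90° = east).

The pressure-gradient force points toward the northwest (bearing 315°).
Geostrophic balance: in the Southern Hemisphere the Coriolis force deflects motion to the left, so the geostrophic wind blows 90° to the left of the pressure-gradient force (low pressure on the right).
Rotating 315° by 90° counterclockwise gives 225° — the wind blows toward the southwest.

225°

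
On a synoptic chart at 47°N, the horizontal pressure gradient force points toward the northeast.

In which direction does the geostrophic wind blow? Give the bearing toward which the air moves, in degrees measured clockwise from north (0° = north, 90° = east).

The pressure-gradient force points toward the northeast (bearing 045°).
Geostrophic balance: in the Northern Hemisphere the Coriolis force deflects motion to the right, so the geostrophic wind blows 90° to the right of the pressure-gradient force (low pressure on the left).
Rotating 045° by 90° clockwise gives 135° — the wind blows toward the southeast.

135°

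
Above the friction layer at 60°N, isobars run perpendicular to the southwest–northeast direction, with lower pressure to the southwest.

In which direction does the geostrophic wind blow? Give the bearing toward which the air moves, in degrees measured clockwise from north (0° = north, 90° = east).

315°

The pressure-gradient force points toward the southwest (bearing 225°).
Geostrophic balance: in the Northern Hemisphere the Coriolis force deflects motion to the right, so the geostrophic wind blows 90° to the right of the pressure-gradient force (low pressure on the left).
Rotating 225° by 90° clockwise gives 315° — the wind blows toward the northwest.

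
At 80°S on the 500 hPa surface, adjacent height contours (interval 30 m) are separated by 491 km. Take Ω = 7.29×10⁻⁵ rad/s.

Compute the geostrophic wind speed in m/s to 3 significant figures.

4.17 m/s

Coriolis parameter at 80°S:
f = 2Ω sin φ = 2 × 7.29×10⁻⁵ × sin 80° = 1.44×10⁻⁴ s⁻¹
Height gradient: |∂Z/∂n| = 30 m / 491000 m = 6.11×10⁻⁵
On a pressure surface, geostrophic balance gives V_g = (g/f)|∂Z/∂n|:
V_g = 9.81 × 6.11×10⁻⁵ / 1.44×10⁻⁴ = 4.17 m/s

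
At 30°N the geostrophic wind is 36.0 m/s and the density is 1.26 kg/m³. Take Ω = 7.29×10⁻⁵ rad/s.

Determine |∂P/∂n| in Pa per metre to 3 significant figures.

Coriolis parameter at 30°N:
f = 2Ω sin φ = 2 × 7.29×10⁻⁵ × sin 30° = 7.29×10⁻⁵ s⁻¹
Geostrophic balance rearranged: |∂P/∂n| = f ρ V_g
|∂P/∂n| = 7.29×10⁻⁵ × 1.26 × 36.0 = 3.31×10⁻³ Pa/m

3.31×10⁻³ Pa/m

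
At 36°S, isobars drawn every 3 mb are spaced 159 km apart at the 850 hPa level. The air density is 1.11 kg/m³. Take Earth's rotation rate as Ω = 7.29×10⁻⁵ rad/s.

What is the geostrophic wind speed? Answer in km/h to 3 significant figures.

71.4 km/h

Coriolis parameter at 36°S:
f = 2Ω sin φ = 2 × 7.29×10⁻⁵ × sin 36° = 8.57×10⁻⁵ s⁻¹
Pressure gradient: |∂P/∂n| = 300 Pa / 159000 m = 1.89×10⁻³ Pa/m
Geostrophic balance (pressure-gradient force = Coriolis force):
V_g = (1/(fρ)) |∂P/∂n| = 1.89×10⁻³ / (8.57×10⁻⁵ × 1.11) = 19.8 m/s
Converting: 19.8 m/s × 3.6 = 71.4 km/h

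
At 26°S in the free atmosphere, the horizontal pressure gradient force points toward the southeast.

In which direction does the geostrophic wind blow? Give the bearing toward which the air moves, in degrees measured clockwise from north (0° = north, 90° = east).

The pressure-gradient force points toward the southeast (bearing 135°).
Geostrophic balance: in the Southern Hemisphere the Coriolis force deflects motion to the left, so the geostrophic wind blows 90° to the left of the pressure-gradient force (low pressure on the right).
Rotating 135° by 90° counterclockwise gives 045° — the wind blows toward the northeast.

045°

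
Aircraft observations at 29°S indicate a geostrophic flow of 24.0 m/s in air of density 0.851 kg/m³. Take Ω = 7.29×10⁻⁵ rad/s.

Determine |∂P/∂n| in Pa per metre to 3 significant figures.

Coriolis parameter at 29°S:
f = 2Ω sin φ = 2 × 7.29×10⁻⁵ × sin 29° = 7.07×10⁻⁵ s⁻¹
Geostrophic balance rearranged: |∂P/∂n| = f ρ V_g
|∂P/∂n| = 7.07×10⁻⁵ × 0.851 × 24.0 = 1.44×10⁻³ Pa/m

1.44×10⁻³ Pa/m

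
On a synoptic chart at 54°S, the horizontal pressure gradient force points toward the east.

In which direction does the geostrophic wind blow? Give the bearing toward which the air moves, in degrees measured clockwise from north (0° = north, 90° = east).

The pressure-gradient force points toward the east (bearing 090°).
Geostrophic balance: in the Southern Hemisphere the Coriolis force deflects motion to the left, so the geostrophic wind blows 90° to the left of the pressure-gradient force (low pressure on the right).
Rotating 090° by 90° counterclockwise gives 000° — the wind blows toward the north.

000°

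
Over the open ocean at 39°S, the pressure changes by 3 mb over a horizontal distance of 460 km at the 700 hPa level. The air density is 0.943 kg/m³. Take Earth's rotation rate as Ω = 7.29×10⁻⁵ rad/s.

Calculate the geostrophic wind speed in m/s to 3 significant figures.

7.54 m/s

Coriolis parameter at 39°S:
f = 2Ω sin φ = 2 × 7.29×10⁻⁵ × sin 39° = 9.18×10⁻⁵ s⁻¹
Pressure gradient: |∂P/∂n| = 300 Pa / 460000 m = 6.52×10⁻⁴ Pa/m
Geostrophic balance (pressure-gradient force = Coriolis force):
V_g = (1/(fρ)) |∂P/∂n| = 6.52×10⁻⁴ / (9.18×10⁻⁵ × 0.943) = 7.54 m/s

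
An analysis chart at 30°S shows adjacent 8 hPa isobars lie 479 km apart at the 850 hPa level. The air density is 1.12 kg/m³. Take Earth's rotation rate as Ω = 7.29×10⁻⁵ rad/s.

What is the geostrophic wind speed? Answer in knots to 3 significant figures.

Coriolis parameter at 30°S:
f = 2Ω sin φ = 2 × 7.29×10⁻⁵ × sin 30° = 7.29×10⁻⁵ s⁻¹
Pressure gradient: |∂P/∂n| = 800 Pa / 479000 m = 1.67×10⁻³ Pa/m
Geostrophic balance (pressure-gradient force = Coriolis force):
V_g = (1/(fρ)) |∂P/∂n| = 1.67×10⁻³ / (7.29×10⁻⁵ × 1.12) = 20.5 m/s
Converting: 20.5 m/s × 1.944 = 39.8 knots

39.8 knots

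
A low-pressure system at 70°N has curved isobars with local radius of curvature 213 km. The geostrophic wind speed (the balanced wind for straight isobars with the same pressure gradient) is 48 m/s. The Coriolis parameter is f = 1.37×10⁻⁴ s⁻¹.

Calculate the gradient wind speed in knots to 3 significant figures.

Around a low, centrifugal force acts outward with Coriolis, so pressure-gradient force balances both:
(1/ρ)|∂P/∂n| = fV + V²/R  →  V² + fR·V − fR·V_g = 0
With fR = 1.37×10⁻⁴ × 213×10³ m = 29.2 m/s:
V = [−fR + √((fR)² + 4 fR V_g)]/2 = [−29.2 + √(29.2² + 4×29.2×48)]/2 = 25.6 m/s
Subgeostrophic (V < V_g = 48 m/s), as expected around a low.
Converting: 25.6 m/s × 1.944 = 49.7 knots

49.7 knots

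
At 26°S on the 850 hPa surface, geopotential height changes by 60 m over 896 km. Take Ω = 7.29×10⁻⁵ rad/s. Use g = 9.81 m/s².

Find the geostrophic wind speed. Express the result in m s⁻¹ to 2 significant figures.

Coriolis parameter at 26°S:
f = 2Ω sin φ = 2 × 7.29×10⁻⁵ × sin 26° = 6.39×10⁻⁵ s⁻¹
Height gradient: |∂Z/∂n| = 60 m / 896000 m = 6.70×10⁻⁵
On a pressure surface, geostrophic balance gives V_g = (g/f)|∂Z/∂n|:
V_g = 9.81 × 6.70×10⁻⁵ / 6.39×10⁻⁵ = 10.3 m/s

10 m s⁻¹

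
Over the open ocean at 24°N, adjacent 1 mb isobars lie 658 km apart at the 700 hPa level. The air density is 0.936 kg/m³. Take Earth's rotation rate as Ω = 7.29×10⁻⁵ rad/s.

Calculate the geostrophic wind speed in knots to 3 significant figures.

Coriolis parameter at 24°N:
f = 2Ω sin φ = 2 × 7.29×10⁻⁵ × sin 24° = 5.93×10⁻⁵ s⁻¹
Pressure gradient: |∂P/∂n| = 100 Pa / 658000 m = 1.52×10⁻⁴ Pa/m
Geostrophic balance (pressure-gradient force = Coriolis force):
V_g = (1/(fρ)) |∂P/∂n| = 1.52×10⁻⁴ / (5.93×10⁻⁵ × 0.936) = 2.74 m/s
Converting: 2.74 m/s × 1.944 = 5.32 knots

5.32 knots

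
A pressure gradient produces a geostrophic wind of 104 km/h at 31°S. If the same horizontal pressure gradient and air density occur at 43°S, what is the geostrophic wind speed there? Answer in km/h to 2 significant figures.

79 km/h

With the same pressure gradient and density, V_g ∝ 1/f ∝ 1/sin φ.
V₂ = V₁ · sin φ₁ / sin φ₂ = 104 × sin 31° / sin 43°
V₂ = 104 × 0.5150/0.6820 = 79 km/h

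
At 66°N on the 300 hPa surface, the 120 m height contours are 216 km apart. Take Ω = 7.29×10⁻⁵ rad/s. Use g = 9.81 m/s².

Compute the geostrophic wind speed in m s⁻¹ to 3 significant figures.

Coriolis parameter at 66°N:
f = 2Ω sin φ = 2 × 7.29×10⁻⁵ × sin 66° = 1.33×10⁻⁴ s⁻¹
Height gradient: |∂Z/∂n| = 120 m / 216000 m = 5.56×10⁻⁴
On a pressure surface, geostrophic balance gives V_g = (g/f)|∂Z/∂n|:
V_g = 9.81 × 5.56×10⁻⁴ / 1.33×10⁻⁴ = 40.9 m/s

40.9 m s⁻¹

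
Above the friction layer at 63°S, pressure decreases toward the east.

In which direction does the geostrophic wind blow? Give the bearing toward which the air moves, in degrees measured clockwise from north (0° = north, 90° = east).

000°

The pressure-gradient force points toward the east (bearing 090°).
Geostrophic balance: in the Southern Hemisphere the Coriolis force deflects motion to the left, so the geostrophic wind blows 90° to the left of the pressure-gradient force (low pressure on the right).
Rotating 090° by 90° counterclockwise gives 000° — the wind blows toward the north.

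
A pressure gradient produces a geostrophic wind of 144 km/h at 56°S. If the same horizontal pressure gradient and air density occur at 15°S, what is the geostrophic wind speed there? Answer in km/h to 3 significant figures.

461 km/h

With the same pressure gradient and density, V_g ∝ 1/f ∝ 1/sin φ.
V₂ = V₁ · sin φ₁ / sin φ₂ = 144 × sin 56° / sin 15°
V₂ = 144 × 0.8290/0.2588 = 461 km/h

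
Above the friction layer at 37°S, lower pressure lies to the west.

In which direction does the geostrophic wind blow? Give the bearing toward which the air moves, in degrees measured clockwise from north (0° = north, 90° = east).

180°

The pressure-gradient force points toward the west (bearing 270°).
Geostrophic balance: in the Southern Hemisphere the Coriolis force deflects motion to the left, so the geostrophic wind blows 90° to the left of the pressure-gradient force (low pressure on the right).
Rotating 270° by 90° counterclockwise gives 180° — the wind blows toward the south.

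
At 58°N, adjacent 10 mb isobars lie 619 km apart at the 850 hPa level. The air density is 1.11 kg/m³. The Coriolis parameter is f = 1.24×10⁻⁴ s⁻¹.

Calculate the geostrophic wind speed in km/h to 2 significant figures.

42 km/h

Pressure gradient: |∂P/∂n| = 1000 Pa / 619000 m = 1.62×10⁻³ Pa/m
Geostrophic balance (pressure-gradient force = Coriolis force):
V_g = (1/(fρ)) |∂P/∂n| = 1.62×10⁻³ / (1.24×10⁻⁴ × 1.11) = 11.7 m/s
Converting: 11.7 m/s × 3.6 = 42 km/h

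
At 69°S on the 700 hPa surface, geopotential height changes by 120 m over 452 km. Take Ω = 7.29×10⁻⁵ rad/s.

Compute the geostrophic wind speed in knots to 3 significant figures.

Coriolis parameter at 69°S:
f = 2Ω sin φ = 2 × 7.29×10⁻⁵ × sin 69° = 1.36×10⁻⁴ s⁻¹
Height gradient: |∂Z/∂n| = 120 m / 452000 m = 2.65×10⁻⁴
On a pressure surface, geostrophic balance gives V_g = (g/f)|∂Z/∂n|:
V_g = 9.81 × 2.65×10⁻⁴ / 1.36×10⁻⁴ = 19.1 m/s
Converting: 19.1 m/s × 1.944 = 37.2 knots

37.2 knots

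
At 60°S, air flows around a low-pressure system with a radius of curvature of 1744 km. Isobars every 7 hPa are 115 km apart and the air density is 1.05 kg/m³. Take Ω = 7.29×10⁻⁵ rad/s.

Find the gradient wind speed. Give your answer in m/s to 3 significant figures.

Coriolis parameter at 60°S:
f = 2Ω sin φ = 2 × 7.29×10⁻⁵ × sin 60° = 1.26×10⁻⁴ s⁻¹
Pressure gradient: |∂P/∂n| = 700 Pa / 115000 m = 6.09×10⁻³ Pa/m
Geostrophic speed: V_g = |∂P/∂n|/(fρ) = 6.09×10⁻³/(1.26×10⁻⁴ × 1.05) = 45.9 m/s
Around a low, centrifugal force acts outward with Coriolis, so pressure-gradient force balances both:
(1/ρ)|∂P/∂n| = fV + V²/R  →  V² + fR·V − fR·V_g = 0
With fR = 1.26×10⁻⁴ × 1744×10³ m = 220 m/s:
V = [−fR + √((fR)² + 4 fR V_g)]/2 = [−220 + √(220² + 4×220×45.9)]/2 = 39 m/s
Subgeostrophic (V < V_g = 45.9 m/s), as expected around a low.

39.0 m/s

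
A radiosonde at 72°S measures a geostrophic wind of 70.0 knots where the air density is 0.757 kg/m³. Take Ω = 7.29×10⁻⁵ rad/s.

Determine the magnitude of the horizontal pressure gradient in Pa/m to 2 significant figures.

3.8×10⁻³ Pa/m

Coriolis parameter at 72°S:
f = 2Ω sin φ = 2 × 7.29×10⁻⁵ × sin 72° = 1.39×10⁻⁴ s⁻¹
Wind speed in SI: 70.0 knots = 36.0 m/s
Geostrophic balance rearranged: |∂P/∂n| = f ρ V_g
|∂P/∂n| = 1.39×10⁻⁴ × 0.757 × 36.0 = 3.78×10⁻³ Pa/m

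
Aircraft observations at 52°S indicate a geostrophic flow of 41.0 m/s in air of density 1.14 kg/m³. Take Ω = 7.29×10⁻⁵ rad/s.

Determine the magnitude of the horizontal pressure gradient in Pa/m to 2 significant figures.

5.4×10⁻³ Pa/m

Coriolis parameter at 52°S:
f = 2Ω sin φ = 2 × 7.29×10⁻⁵ × sin 52° = 1.15×10⁻⁴ s⁻¹
Geostrophic balance rearranged: |∂P/∂n| = f ρ V_g
|∂P/∂n| = 1.15×10⁻⁴ × 1.14 × 41.0 = 5.37×10⁻³ Pa/m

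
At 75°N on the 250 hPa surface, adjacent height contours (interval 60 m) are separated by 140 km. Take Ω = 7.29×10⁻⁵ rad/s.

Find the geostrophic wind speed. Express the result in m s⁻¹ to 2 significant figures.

30 m s⁻¹

Coriolis parameter at 75°N:
f = 2Ω sin φ = 2 × 7.29×10⁻⁵ × sin 75° = 1.41×10⁻⁴ s⁻¹
Height gradient: |∂Z/∂n| = 60 m / 140000 m = 4.29×10⁻⁴
On a pressure surface, geostrophic balance gives V_g = (g/f)|∂Z/∂n|:
V_g = 9.81 × 4.29×10⁻⁴ / 1.41×10⁻⁴ = 29.9 m/s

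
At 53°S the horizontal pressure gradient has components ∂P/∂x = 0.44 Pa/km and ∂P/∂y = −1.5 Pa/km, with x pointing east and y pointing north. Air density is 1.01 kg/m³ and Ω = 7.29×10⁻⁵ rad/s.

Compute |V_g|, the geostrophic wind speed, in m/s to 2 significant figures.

Coriolis parameter at 53°S:
f = 2Ω sin φ = 2 × 7.29×10⁻⁵ × sin 53° = 1.16×10⁻⁴ s⁻¹
In the Southern Hemisphere f is negative: f = −1.16×10⁻⁴ s⁻¹.
Component geostrophic relations (x east, y north):
u_g = −(1/(fρ)) ∂P/∂y,  v_g = (1/(fρ)) ∂P/∂x
u_g = −(−1.5×10⁻³)/(−1.16×10⁻⁴ × 1.01) = −12.8 m/s;  v_g = (0.44×10⁻³)/(−1.16×10⁻⁴ × 1.01) = −3.74 m/s
|V_g| = √(u_g² + v_g²) = 13.3 m/s

13 m/s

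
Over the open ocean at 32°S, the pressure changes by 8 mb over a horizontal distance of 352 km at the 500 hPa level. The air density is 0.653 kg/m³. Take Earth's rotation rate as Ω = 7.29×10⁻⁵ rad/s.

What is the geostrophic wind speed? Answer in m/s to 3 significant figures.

Coriolis parameter at 32°S:
f = 2Ω sin φ = 2 × 7.29×10⁻⁵ × sin 32° = 7.73×10⁻⁵ s⁻¹
Pressure gradient: |∂P/∂n| = 800 Pa / 352000 m = 2.27×10⁻³ Pa/m
Geostrophic balance (pressure-gradient force = Coriolis force):
V_g = (1/(fρ)) |∂P/∂n| = 2.27×10⁻³ / (7.73×10⁻⁵ × 0.653) = 45.0 m/s

45.0 m/s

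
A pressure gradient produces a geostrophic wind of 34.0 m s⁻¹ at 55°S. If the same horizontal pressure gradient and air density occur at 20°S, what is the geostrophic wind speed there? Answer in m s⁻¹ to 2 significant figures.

81 m s⁻¹

With the same pressure gradient and density, V_g ∝ 1/f ∝ 1/sin φ.
V₂ = V₁ · sin φ₁ / sin φ₂ = 34.0 × sin 55° / sin 20°
V₂ = 34.0 × 0.8192/0.3420 = 81 m s⁻¹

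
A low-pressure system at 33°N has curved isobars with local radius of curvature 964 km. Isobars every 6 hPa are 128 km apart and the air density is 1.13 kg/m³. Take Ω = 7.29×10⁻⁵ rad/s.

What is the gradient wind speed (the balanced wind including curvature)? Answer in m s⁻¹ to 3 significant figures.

Coriolis parameter at 33°N:
f = 2Ω sin φ = 2 × 7.29×10⁻⁵ × sin 33° = 7.94×10⁻⁵ s⁻¹
Pressure gradient: |∂P/∂n| = 600 Pa / 128000 m = 4.69×10⁻³ Pa/m
Geostrophic speed: V_g = |∂P/∂n|/(fρ) = 4.69×10⁻³/(7.94×10⁻⁵ × 1.13) = 52.2 m/s
Around a low, centrifugal force acts outward with Coriolis, so pressure-gradient force balances both:
(1/ρ)|∂P/∂n| = fV + V²/R  →  V² + fR·V − fR·V_g = 0
With fR = 7.94×10⁻⁵ × 964×10³ m = 76.5 m/s:
V = [−fR + √((fR)² + 4 fR V_g)]/2 = [−76.5 + √(76.5² + 4×76.5×52.2)]/2 = 35.6 m/s
Subgeostrophic (V < V_g = 52.2 m/s), as expected around a low.

35.6 m s⁻¹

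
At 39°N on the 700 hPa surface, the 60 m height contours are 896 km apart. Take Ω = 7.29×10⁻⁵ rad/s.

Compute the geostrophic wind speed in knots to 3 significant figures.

13.9 knots

Coriolis parameter at 39°N:
f = 2Ω sin φ = 2 × 7.29×10⁻⁵ × sin 39° = 9.18×10⁻⁵ s⁻¹
Height gradient: |∂Z/∂n| = 60 m / 896000 m = 6.70×10⁻⁵
On a pressure surface, geostrophic balance gives V_g = (g/f)|∂Z/∂n|:
V_g = 9.81 × 6.70×10⁻⁵ / 9.18×10⁻⁵ = 7.16 m/s
Converting: 7.16 m/s × 1.944 = 13.9 knots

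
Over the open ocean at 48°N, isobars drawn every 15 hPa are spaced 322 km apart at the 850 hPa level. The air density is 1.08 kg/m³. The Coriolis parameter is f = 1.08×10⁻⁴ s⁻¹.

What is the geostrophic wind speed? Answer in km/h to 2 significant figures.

Pressure gradient: |∂P/∂n| = 1500 Pa / 322000 m = 4.66×10⁻³ Pa/m
Geostrophic balance (pressure-gradient force = Coriolis force):
V_g = (1/(fρ)) |∂P/∂n| = 4.66×10⁻³ / (1.08×10⁻⁴ × 1.08) = 39.9 m/s
Converting: 39.9 m/s × 3.6 = 140 km/h

140 km/h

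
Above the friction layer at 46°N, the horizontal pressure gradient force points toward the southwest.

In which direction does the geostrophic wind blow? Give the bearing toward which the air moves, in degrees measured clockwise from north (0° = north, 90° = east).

315°

The pressure-gradient force points toward the southwest (bearing 225°).
Geostrophic balance: in the Northern Hemisphere the Coriolis force deflects motion to the right, so the geostrophic wind blows 90° to the right of the pressure-gradient force (low pressure on the left).
Rotating 225° by 90° clockwise gives 315° — the wind blows toward the northwest.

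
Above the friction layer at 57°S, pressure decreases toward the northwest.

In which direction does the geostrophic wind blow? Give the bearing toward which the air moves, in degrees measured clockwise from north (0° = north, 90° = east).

The pressure-gradient force points toward the northwest (bearing 315°).
Geostrophic balance: in the Southern Hemisphere the Coriolis force deflects motion to the left, so the geostrophic wind blows 90° to the left of the pressure-gradient force (low pressure on the right).
Rotating 315° by 90° counterclockwise gives 225° — the wind blows toward the southwest.

225°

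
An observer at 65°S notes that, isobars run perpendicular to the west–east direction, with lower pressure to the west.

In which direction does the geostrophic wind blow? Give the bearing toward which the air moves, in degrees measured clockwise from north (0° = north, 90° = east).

The pressure-gradient force points toward the west (bearing 270°).
Geostrophic balance: in the Southern Hemisphere the Coriolis force deflects motion to the left, so the geostrophic wind blows 90° to the left of the pressure-gradient force (low pressure on the right).
Rotating 270° by 90° counterclockwise gives 180° — the wind blows toward the south.

180°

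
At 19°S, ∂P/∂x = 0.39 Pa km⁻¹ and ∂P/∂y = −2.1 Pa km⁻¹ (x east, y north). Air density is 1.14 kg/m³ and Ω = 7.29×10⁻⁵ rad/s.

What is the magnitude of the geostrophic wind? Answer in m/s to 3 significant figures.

39.5 m/s

Coriolis parameter at 19°S:
f = 2Ω sin φ = 2 × 7.29×10⁻⁵ × sin 19° = 4.75×10⁻⁵ s⁻¹
In the Southern Hemisphere f is negative: f = −4.75×10⁻⁵ s⁻¹.
Component geostrophic relations (x east, y north):
u_g = −(1/(fρ)) ∂P/∂y,  v_g = (1/(fρ)) ∂P/∂x
u_g = −(−2.1×10⁻³)/(−4.75×10⁻⁵ × 1.14) = −38.8 m/s;  v_g = (0.39×10⁻³)/(−4.75×10⁻⁵ × 1.14) = −7.21 m/s
|V_g| = √(u_g² + v_g²) = 39.5 m/s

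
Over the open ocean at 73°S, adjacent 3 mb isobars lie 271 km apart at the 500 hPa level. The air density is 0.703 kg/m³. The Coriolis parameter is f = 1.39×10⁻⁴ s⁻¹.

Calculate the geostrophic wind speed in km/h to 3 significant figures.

Pressure gradient: |∂P/∂n| = 300 Pa / 271000 m = 1.11×10⁻³ Pa/m
Geostrophic balance (pressure-gradient force = Coriolis force):
V_g = (1/(fρ)) |∂P/∂n| = 1.11×10⁻³ / (1.39×10⁻⁴ × 0.703) = 11.3 m/s
Converting: 11.3 m/s × 3.6 = 40.8 km/h

40.8 km/h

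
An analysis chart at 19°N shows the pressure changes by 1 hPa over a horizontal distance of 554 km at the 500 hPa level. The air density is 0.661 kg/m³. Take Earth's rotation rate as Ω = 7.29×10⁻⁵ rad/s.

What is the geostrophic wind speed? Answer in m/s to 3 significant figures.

5.75 m/s

Coriolis parameter at 19°N:
f = 2Ω sin φ = 2 × 7.29×10⁻⁵ × sin 19° = 4.75×10⁻⁵ s⁻¹
Pressure gradient: |∂P/∂n| = 100 Pa / 554000 m = 1.81×10⁻⁴ Pa/m
Geostrophic balance (pressure-gradient force = Coriolis force):
V_g = (1/(fρ)) |∂P/∂n| = 1.81×10⁻⁴ / (4.75×10⁻⁵ × 0.661) = 5.75 m/s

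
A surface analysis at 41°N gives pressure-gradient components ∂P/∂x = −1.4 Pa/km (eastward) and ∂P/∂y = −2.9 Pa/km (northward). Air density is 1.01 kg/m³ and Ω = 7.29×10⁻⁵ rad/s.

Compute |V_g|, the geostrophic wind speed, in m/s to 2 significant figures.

33 m/s

Coriolis parameter at 41°N:
f = 2Ω sin φ = 2 × 7.29×10⁻⁵ × sin 41° = 9.57×10⁻⁵ s⁻¹
Component geostrophic relations (x east, y north):
u_g = −(1/(fρ)) ∂P/∂y,  v_g = (1/(fρ)) ∂P/∂x
u_g = −(−2.9×10⁻³)/(9.57×10⁻⁵ × 1.01) = 30.0 m/s;  v_g = (−1.4×10⁻³)/(9.57×10⁻⁵ × 1.01) = −14.5 m/s
|V_g| = √(u_g² + v_g²) = 33.3 m/s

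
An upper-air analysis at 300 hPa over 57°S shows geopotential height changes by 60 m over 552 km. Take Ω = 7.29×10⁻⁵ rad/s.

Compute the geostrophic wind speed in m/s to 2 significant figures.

8.7 m/s

Coriolis parameter at 57°S:
f = 2Ω sin φ = 2 × 7.29×10⁻⁵ × sin 57° = 1.22×10⁻⁴ s⁻¹
Height gradient: |∂Z/∂n| = 60 m / 552000 m = 1.09×10⁻⁴
On a pressure surface, geostrophic balance gives V_g = (g/f)|∂Z/∂n|:
V_g = 9.81 × 1.09×10⁻⁴ / 1.22×10⁻⁴ = 8.72 m/s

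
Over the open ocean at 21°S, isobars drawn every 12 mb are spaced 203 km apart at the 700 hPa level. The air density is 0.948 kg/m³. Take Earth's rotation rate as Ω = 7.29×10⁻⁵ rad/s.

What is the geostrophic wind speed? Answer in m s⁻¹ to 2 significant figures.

120 m s⁻¹

Coriolis parameter at 21°S:
f = 2Ω sin φ = 2 × 7.29×10⁻⁵ × sin 21° = 5.23×10⁻⁵ s⁻¹
Pressure gradient: |∂P/∂n| = 1200 Pa / 203000 m = 5.91×10⁻³ Pa/m
Geostrophic balance (pressure-gradient force = Coriolis force):
V_g = (1/(fρ)) |∂P/∂n| = 5.91×10⁻³ / (5.23×10⁻⁵ × 0.948) = 119 m/s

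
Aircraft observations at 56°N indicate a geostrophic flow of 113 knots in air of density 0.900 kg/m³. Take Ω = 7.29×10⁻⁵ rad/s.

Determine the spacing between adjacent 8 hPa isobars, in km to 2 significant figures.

Coriolis parameter at 56°N:
f = 2Ω sin φ = 2 × 7.29×10⁻⁵ × sin 56° = 1.21×10⁻⁴ s⁻¹
Wind speed in SI: 113 knots = 58.1 m/s
Geostrophic balance rearranged: |∂P/∂n| = f ρ V_g
|∂P/∂n| = 1.21×10⁻⁴ × 0.900 × 58.1 = 6.32×10⁻³ Pa/m
Isobar spacing: Δn = ΔP/|∂P/∂n| = 800 Pa / 6.32×10⁻³ Pa/m = 126503 m ≈ 130 km

130 km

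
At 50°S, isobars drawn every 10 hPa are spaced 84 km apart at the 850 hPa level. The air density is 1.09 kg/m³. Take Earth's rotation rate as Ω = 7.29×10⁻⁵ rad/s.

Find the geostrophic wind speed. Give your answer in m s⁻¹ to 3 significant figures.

Coriolis parameter at 50°S:
f = 2Ω sin φ = 2 × 7.29×10⁻⁵ × sin 50° = 1.12×10⁻⁴ s⁻¹
Pressure gradient: |∂P/∂n| = 1000 Pa / 84000 m = 1.19×10⁻² Pa/m
Geostrophic balance (pressure-gradient force = Coriolis force):
V_g = (1/(fρ)) |∂P/∂n| = 1.19×10⁻² / (1.12×10⁻⁴ × 1.09) = 97.8 m/s

97.8 m s⁻¹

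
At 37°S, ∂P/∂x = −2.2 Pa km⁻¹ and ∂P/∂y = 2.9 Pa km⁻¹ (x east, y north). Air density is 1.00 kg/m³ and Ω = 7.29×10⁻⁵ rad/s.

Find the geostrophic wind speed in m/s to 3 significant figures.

Coriolis parameter at 37°S:
f = 2Ω sin φ = 2 × 7.29×10⁻⁵ × sin 37° = 8.77×10⁻⁵ s⁻¹
In the Southern Hemisphere f is negative: f = −8.77×10⁻⁵ s⁻¹.
Component geostrophic relations (x east, y north):
u_g = −(1/(fρ)) ∂P/∂y,  v_g = (1/(fρ)) ∂P/∂x
u_g = −(2.9×10⁻³)/(−8.77×10⁻⁵ × 1.00) = 33.1 m/s;  v_g = (−2.2×10⁻³)/(−8.77×10⁻⁵ × 1.00) = 25.1 m/s
|V_g| = √(u_g² + v_g²) = 41.5 m/s

41.5 m/s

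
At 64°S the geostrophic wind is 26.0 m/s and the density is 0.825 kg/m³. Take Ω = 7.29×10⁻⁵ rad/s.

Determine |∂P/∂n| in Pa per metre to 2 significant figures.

Coriolis parameter at 64°S:
f = 2Ω sin φ = 2 × 7.29×10⁻⁵ × sin 64° = 1.31×10⁻⁴ s⁻¹
Geostrophic balance rearranged: |∂P/∂n| = f ρ V_g
|∂P/∂n| = 1.31×10⁻⁴ × 0.825 × 26.0 = 2.81×10⁻³ Pa/m

2.8×10⁻³ Pa/m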